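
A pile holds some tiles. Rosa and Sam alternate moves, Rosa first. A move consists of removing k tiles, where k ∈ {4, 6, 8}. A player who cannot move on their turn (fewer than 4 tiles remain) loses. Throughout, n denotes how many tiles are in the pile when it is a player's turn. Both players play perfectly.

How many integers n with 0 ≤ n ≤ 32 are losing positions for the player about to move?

Positions with no move are L. A position that does have a move is losing for the player to move precisely when every available move leads to a winning position for the opponent. Fill in the labels:
n=0: no move → L
n=1: no move → L
n=2: no move → L
n=3: no move → L
n=4: W (go to 0, an L position)
n=5: W (go to 1, an L position)
n=6: W (go to 2, an L position)
n=7: W (go to 3, an L position)
n=8: W (go to 2, an L position)
n=9: W (go to 3, an L position)
n=10: W (go to 2, an L position)
n=11: W (go to 3, an L position)
n=12: L (options 8(W), 6(W), 4(W) are all W)
n=13: L (options 9(W), 7(W), 5(W) are all W)
n=14: L (options 10(W), 8(W), 6(W) are all W)
n=15: L (options 11(W), 9(W), 7(W) are all W)
n=16: W (go to 12, an L position)
n=17: W (go to 13, an L position)
n=18: W (go to 14, an L position)
n=19: W (go to 15, an L position)
n=20: W (go to 14, an L position)
n=21: W (go to 15, an L position)
n=22: W (go to 14, an L position)
n=23: W (go to 15, an L position)
n=24: L (options 20(W), 18(W), 16(W) are all W)
n=25: L (options 21(W), 19(W), 17(W) are all W)
n=26: L (options 22(W), 20(W), 18(W) are all W)
n=27: L (options 23(W), 21(W), 19(W) are all W)
n=28: W (go to 24, an L position)
n=29: W (go to 25, an L position)
n=30: W (go to 26, an L position)
n=31: W (go to 27, an L position)
n=32: W (go to 26, an L position)
L entries with 0 ≤ n ≤ 32: n = 0, 1, 2, 3, 12, 13, 14, 15, 24, 25, 26, 27; that makes 12.

12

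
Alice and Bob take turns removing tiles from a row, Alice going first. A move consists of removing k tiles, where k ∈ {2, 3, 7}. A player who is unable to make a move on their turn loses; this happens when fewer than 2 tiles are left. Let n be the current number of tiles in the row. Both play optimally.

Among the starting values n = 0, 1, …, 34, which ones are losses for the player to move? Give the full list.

Work bottom-up. With no move the player to move loses. Otherwise the position is W if at least one move leads to an L position for the opponent, and L if every move leads to a W.
n=0: no move → L
n=1: no move → L
n=2: W (go to 0, an L position)
n=3: W (go to 1, an L position)
n=4: W (go to 1, an L position)
n=5: L (options 3(W), 2(W) are all W)
n=6: L (options 4(W), 3(W) are all W)
n=7: W (go to 5, an L position)
n=8: W (go to 6, an L position)
n=9: W (go to 6, an L position)
n=10: L (options 8(W), 7(W), 3(W) are all W)
n=11: L (options 9(W), 8(W), 4(W) are all W)
n=12: W (go to 10, an L position)
n=13: W (go to 11, an L position)
n=14: W (go to 11, an L position)
n=15: L (options 13(W), 12(W), 8(W) are all W)
n=16: L (options 14(W), 13(W), 9(W) are all W)
n=17: W (go to 15, an L position)
n=18: W (go to 16, an L position)
n=19: W (go to 16, an L position)
n=20: L (options 18(W), 17(W), 13(W) are all W)
n=21: L (options 19(W), 18(W), 14(W) are all W)
n=22: W (go to 20, an L position)
n=23: W (go to 21, an L position)
n=24: W (go to 21, an L position)
n=25: L (options 23(W), 22(W), 18(W) are all W)
n=26: L (options 24(W), 23(W), 19(W) are all W)
n=27: W (go to 25, an L position)
n=28: W (go to 26, an L position)
n=29: W (go to 26, an L position)
n=30: L (options 28(W), 27(W), 23(W) are all W)
n=31: L (options 29(W), 28(W), 24(W) are all W)
n=32: W (go to 30, an L position)
n=33: W (go to 31, an L position)
n=34: W (go to 31, an L position)
The losing starting values of n are exactly the entries labelled L in this table (14 of them).

0, 1, 5, 6, 10, 11, 15, 16, 20, 21, 25, 26, 30, 31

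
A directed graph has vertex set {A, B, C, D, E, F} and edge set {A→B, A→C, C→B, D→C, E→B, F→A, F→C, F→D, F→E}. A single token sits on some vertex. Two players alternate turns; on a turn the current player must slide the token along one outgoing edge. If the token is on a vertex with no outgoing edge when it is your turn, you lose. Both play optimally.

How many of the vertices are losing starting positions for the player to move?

2

Build the W/L table. Terminal = L. A non-terminal position is W if it has a move to some L; otherwise it is L.
Every edge goes from a vertex to one that appears earlier in the order B, C, E, A, D, F, so processing vertices in that order labels each vertex after all of its successors.
B: no outgoing edge → L
C: can move to B, which is L ⇒ W
E: can move to B, which is L ⇒ W
A: can move to B, which is L ⇒ W
D: the only move is to C(W), a W ⇒ L
F: can move to D, which is L ⇒ W
The L vertices are B, D; that is 2 in all.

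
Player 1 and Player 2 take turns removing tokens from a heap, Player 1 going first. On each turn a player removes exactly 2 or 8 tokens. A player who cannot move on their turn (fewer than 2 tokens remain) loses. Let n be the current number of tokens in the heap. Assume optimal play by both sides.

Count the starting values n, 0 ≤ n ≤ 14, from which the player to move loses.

7

Use the standard recursion: the mover loses at a terminal position; elsewhere, the mover wins exactly when some move hands the opponent an L position.
n=0: no move → L
n=1: no move → L
n=2: can move to 0, which is L ⇒ W
n=3: can move to 1, which is L ⇒ W
n=4: the only move is to 2(W), a W ⇒ L
n=5: the only move is to 3(W), a W ⇒ L
n=6: can move to 4, which is L ⇒ W
n=7: can move to 5, which is L ⇒ W
n=8: can move to 0, which is L ⇒ W
n=9: can move to 1, which is L ⇒ W
n=10: moves to 8(W), 2(W); every one is W ⇒ L
n=11: moves to 9(W), 3(W); every one is W ⇒ L
n=12: can move to 10, which is L ⇒ W
n=13: can move to 11, which is L ⇒ W
n=14: moves to 12(W), 6(W); every one is W ⇒ L
L entries with 0 ≤ n ≤ 14: n = 0, 1, 4, 5, 10, 11, 14; that makes 7.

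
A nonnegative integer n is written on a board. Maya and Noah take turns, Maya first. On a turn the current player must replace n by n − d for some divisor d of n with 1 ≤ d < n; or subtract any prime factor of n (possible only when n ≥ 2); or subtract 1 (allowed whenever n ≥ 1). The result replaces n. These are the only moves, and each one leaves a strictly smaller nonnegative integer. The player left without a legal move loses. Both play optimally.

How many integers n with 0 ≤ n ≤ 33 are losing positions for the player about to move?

Compute win/loss labels from the base case upward. A position with no move is L. Any other position is W if it can reach an L in one move, else L.
n=0: no move → L
n=1: →0(L), so W
n=2: →0(L), so W
n=3: →0(L), so W
n=4: →2(W), 3(W) — all W, so L
n=5: →0(L), so W
n=6: →4(L), so W
n=7: →0(L), so W
n=8: →4(L), so W
n=9: →6(W), 8(W) — all W, so L
n=10: →9(L), so W
n=11: →0(L), so W
n=12: →9(L), so W
n=13: →0(L), so W
n=14: →7(W), 12(W), 13(W) — all W, so L
n=15: →14(L), so W
n=16: →14(L), so W
n=17: →0(L), so W
n=18: →9(L), so W
n=19: →0(L), so W
n=20: →10(W), 15(W), 16(W), 18(W), 19(W) — all W, so L
n=21: →14(L), so W
n=22: →20(L), so W
n=23: →0(L), so W
n=24: →20(L), so W
n=25: →20(L), so W
n=26: →13(W), 24(W), 25(W) — all W, so L
n=27: →26(L), so W
n=28: →14(L), so W
n=29: →0(L), so W
n=30: →20(L), so W
n=31: →0(L), so W
n=32: →16(W), 24(W), 28(W), 30(W), 31(W) — all W, so L
n=33: →32(L), so W
L entries with 0 ≤ n ≤ 33: n = 0, 4, 9, 14, 20, 26, 32; that makes 7.

7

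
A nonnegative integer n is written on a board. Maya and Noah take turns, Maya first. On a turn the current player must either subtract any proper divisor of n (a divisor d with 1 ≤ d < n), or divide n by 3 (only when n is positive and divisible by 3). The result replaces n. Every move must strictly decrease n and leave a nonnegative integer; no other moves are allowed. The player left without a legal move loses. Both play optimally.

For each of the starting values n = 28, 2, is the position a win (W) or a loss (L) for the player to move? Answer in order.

28: L, 2: W

Classify positions by backward induction: terminal positions (no move available) are L. From any other position, the mover wins iff some move reaches an L.
n=0: no move → L
n=1: no move → L
n=2: W (go to 1, an L position)
n=3: W (go to 1, an L position)
n=4: L (options 2(W), 3(W) are all W)
n=5: W (go to 4, an L position)
n=6: W (go to 4, an L position)
n=7: L (sole option 6(W) is W)
n=8: W (go to 4, an L position)
n=9: L (options 3(W), 6(W), 8(W) are all W)
n=10: W (go to 9, an L position)
n=11: L (sole option 10(W) is W)
n=12: W (go to 4, an L position)
n=13: L (sole option 12(W) is W)
n=14: W (go to 7, an L position)
n=15: L (options 5(W), 10(W), 12(W), 14(W) are all W)
n=16: W (go to 15, an L position)
n=17: L (sole option 16(W) is W)
n=18: W (go to 9, an L position)
n=19: L (sole option 18(W) is W)
n=20: W (go to 15, an L position)
n=21: W (go to 7, an L position)
n=22: W (go to 11, an L position)
n=23: L (sole option 22(W) is W)
n=24: W (go to 23, an L position)
n=25: L (options 20(W), 24(W) are all W)
n=26: W (go to 13, an L position)
n=27: W (go to 9, an L position)
n=28: L (options 14(W), 21(W), 24(W), 26(W), 27(W) are all W)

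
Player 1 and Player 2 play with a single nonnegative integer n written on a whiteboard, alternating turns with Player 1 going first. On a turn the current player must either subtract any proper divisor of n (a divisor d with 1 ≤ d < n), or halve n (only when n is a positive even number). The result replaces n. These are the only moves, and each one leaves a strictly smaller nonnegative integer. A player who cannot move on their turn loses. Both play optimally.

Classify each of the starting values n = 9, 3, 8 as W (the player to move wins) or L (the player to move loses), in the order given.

9: L, 3: L, 8: W

Classify positions by backward induction: terminal positions (no move available) are L. From any other position, the mover wins iff some move reaches an L.
n=0: no move → L
n=1: no move → L
n=2: →1(L), so W
n=3: →2(W) only, which is W, so L
n=4: →3(L), so W
n=5: →4(W) only, which is W, so L
n=6: →3(L), so W
n=7: →6(W) only, which is W, so L
n=8: →7(L), so W
n=9: →6(W), 8(W) — all W, so L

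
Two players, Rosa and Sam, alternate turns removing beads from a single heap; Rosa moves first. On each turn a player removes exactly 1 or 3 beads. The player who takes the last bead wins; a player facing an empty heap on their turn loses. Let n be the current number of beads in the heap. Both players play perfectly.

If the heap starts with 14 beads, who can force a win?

Compute win/loss labels from the base case upward. A position with no move is L. Any other position is W if it can reach an L in one move, else L.
n=0: no move → L
n=1: can move to 0, which is L ⇒ W
n=2: the only move is to 1(W), a W ⇒ L
n=3: can move to 2, which is L ⇒ W
n=4: moves to 3(W), 1(W); every one is W ⇒ L
n=5: can move to 4, which is L ⇒ W
n=6: moves to 5(W), 3(W); every one is W ⇒ L
n=7: can move to 6, which is L ⇒ W
n=8: moves to 7(W), 5(W); every one is W ⇒ L
n=9: can move to 8, which is L ⇒ W
n=10: moves to 9(W), 7(W); every one is W ⇒ L
n=11: can move to 10, which is L ⇒ W
n=12: moves to 11(W), 9(W); every one is W ⇒ L
n=13: can move to 12, which is L ⇒ W
n=14: moves to 13(W), 11(W); every one is W ⇒ L
Every move from 14 reaches a W position, so the mover loses.

Sam wins.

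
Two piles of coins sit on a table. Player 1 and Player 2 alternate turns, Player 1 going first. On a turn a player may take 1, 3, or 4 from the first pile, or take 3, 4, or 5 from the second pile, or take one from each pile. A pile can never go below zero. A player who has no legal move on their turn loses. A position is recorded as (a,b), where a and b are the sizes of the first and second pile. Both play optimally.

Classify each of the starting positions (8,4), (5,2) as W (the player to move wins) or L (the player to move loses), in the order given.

Build the W/L table. Terminal = L. A non-terminal position is W if it has a move to some L; otherwise it is L.
No move ever increases a pile, so every position that can arise here has a ≤ 8 and b ≤ 4; it is enough to label the cells with 0 ≤ a ≤ 8 and 0 ≤ b ≤ 4.
Every move lowers a or b (never raises either), so fill the grid row by row in increasing a, and left to right within a row: each cell's successors are then already labelled.
      b=0  b=1  b=2  b=3  b=4
a=0:    L    L    L    W    W
a=1:    W    W    W    W    L
a=2:    L    L    L    W    W
a=3:    W    W    W    W    L
a=4:    W    W    W    L    W
a=5:    W    W    W    W    W
a=6:    W    W    W    L    W
a=7:    L    L    L    W    W
a=8:    W    W    W    W    L
Cells with no legal move (terminal, hence L): (0,0), (0,1), (0,2).
The remaining L cells, each justified by listing all of its moves:
(1,4): only reaches (0,4)(W), (1,1)(W), (1,0)(W), (0,3)(W), all W → L
(2,0): only reaches (1,0)(W), which is W → L
(2,1): only reaches (1,1)(W), (1,0)(W), all W → L
(2,2): only reaches (1,2)(W), (1,1)(W), all W → L
(3,4): only reaches (2,4)(W), (0,4)(W), (3,1)(W), (3,0)(W), (2,3)(W), all W → L
(4,3): only reaches (3,3)(W), (1,3)(W), (0,3)(W), (4,0)(W), (3,2)(W), all W → L
(6,3): only reaches (5,3)(W), (3,3)(W), (2,3)(W), (6,0)(W), (5,2)(W), all W → L
(7,0): only reaches (6,0)(W), (4,0)(W), (3,0)(W), all W → L
(7,1): only reaches (6,1)(W), (4,1)(W), (3,1)(W), (6,0)(W), all W → L
(7,2): only reaches (6,2)(W), (4,2)(W), (3,2)(W), (6,1)(W), all W → L
(8,4): only reaches (7,4)(W), (5,4)(W), (4,4)(W), (8,1)(W), (8,0)(W), (7,3)(W), all W → L
Every other cell has at least one move into one of the L cells above, so it is W.
(8,4): one of the L cells justified above, so L
(5,2): the move to (2,2) reaches an L cell, so W

(8,4): L, (5,2): W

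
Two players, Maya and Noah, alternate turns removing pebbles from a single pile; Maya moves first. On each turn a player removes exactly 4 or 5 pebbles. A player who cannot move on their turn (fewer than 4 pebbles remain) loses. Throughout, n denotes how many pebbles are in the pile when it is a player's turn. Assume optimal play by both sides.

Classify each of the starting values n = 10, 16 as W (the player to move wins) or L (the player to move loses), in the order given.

Positions with no move are L. A position that does have a move is losing for the player to move precisely when every available move leads to a winning position for the opponent. Fill in the labels:
n=0: no move → L
n=1: no move → L
n=2: no move → L
n=3: no move → L
n=4: reaches L-position 0 → W
n=5: reaches L-position 1 → W
n=6: reaches L-position 2 → W
n=7: reaches L-position 3 → W
n=8: reaches L-position 3 → W
n=9: only reaches 5(W), 4(W), all W → L
n=10: only reaches 6(W), 5(W), all W → L
n=11: only reaches 7(W), 6(W), all W → L
n=12: only reaches 8(W), 7(W), all W → L
n=13: reaches L-position 9 → W
n=14: reaches L-position 10 → W
n=15: reaches L-position 11 → W
n=16: reaches L-position 12 → W

10: L, 16: W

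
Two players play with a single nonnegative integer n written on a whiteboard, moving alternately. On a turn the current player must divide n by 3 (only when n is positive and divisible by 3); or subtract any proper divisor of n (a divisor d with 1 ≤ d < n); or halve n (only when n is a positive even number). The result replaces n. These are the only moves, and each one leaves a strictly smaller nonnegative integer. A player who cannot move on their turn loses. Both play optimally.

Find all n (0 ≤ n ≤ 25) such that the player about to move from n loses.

0, 1, 4, 7, 9, 11, 13, 15, 17, 19, 23, 25

Use the standard recursion: the mover loses at a terminal position; elsewhere, the mover wins exactly when some move hands the opponent an L position.
n=0: no move → L
n=1: no move → L
n=2: W (go to 1, an L position)
n=3: W (go to 1, an L position)
n=4: L (options 2(W), 3(W) are all W)
n=5: W (go to 4, an L position)
n=6: W (go to 4, an L position)
n=7: L (sole option 6(W) is W)
n=8: W (go to 4, an L position)
n=9: L (options 3(W), 6(W), 8(W) are all W)
n=10: W (go to 9, an L position)
n=11: L (sole option 10(W) is W)
n=12: W (go to 4, an L position)
n=13: L (sole option 12(W) is W)
n=14: W (go to 7, an L position)
n=15: L (options 5(W), 10(W), 12(W), 14(W) are all W)
n=16: W (go to 15, an L position)
n=17: L (sole option 16(W) is W)
n=18: W (go to 9, an L position)
n=19: L (sole option 18(W) is W)
n=20: W (go to 15, an L position)
n=21: W (go to 7, an L position)
n=22: W (go to 11, an L position)
n=23: L (sole option 22(W) is W)
n=24: W (go to 23, an L position)
n=25: L (options 20(W), 24(W) are all W)
The losing starting values of n are exactly the entries labelled L in this table (12 of them).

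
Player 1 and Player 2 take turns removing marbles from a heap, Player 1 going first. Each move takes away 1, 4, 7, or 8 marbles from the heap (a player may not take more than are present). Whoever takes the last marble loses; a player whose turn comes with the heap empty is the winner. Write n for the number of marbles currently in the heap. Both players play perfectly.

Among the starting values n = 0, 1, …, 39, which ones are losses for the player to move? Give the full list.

1, 3, 6, 12, 15, 17, 26, 28, 31, 37

Positions with no move are W. A position that does have a move is losing for the player to move precisely when every available move leads to a winning position for the opponent. Fill in the labels:
n=0: no move; the opponent has just taken the last marble and therefore loses → W
n=1: the only move is to 0(W), a W ⇒ L
n=2: can move to 1, which is L ⇒ W
n=3: the only move is to 2(W), a W ⇒ L
n=4: can move to 3, which is L ⇒ W
n=5: can move to 1, which is L ⇒ W
n=6: moves to 5(W), 2(W); every one is W ⇒ L
n=7: can move to 6, which is L ⇒ W
n=8: can move to 1, which is L ⇒ W
n=9: can move to 1, which is L ⇒ W
n=10: can move to 6, which is L ⇒ W
n=11: can move to 3, which is L ⇒ W
n=12: moves to 11(W), 8(W), 5(W), 4(W); every one is W ⇒ L
n=13: can move to 12, which is L ⇒ W
n=14: can move to 6, which is L ⇒ W
n=15: moves to 14(W), 11(W), 8(W), 7(W); every one is W ⇒ L
n=16: can move to 15, which is L ⇒ W
n=17: moves to 16(W), 13(W), 10(W), 9(W); every one is W ⇒ L
n=18: can move to 17, which is L ⇒ W
n=19: can move to 15, which is L ⇒ W
n=20: can move to 12, which is L ⇒ W
n=21: can move to 17, which is L ⇒ W
n=22: can move to 15, which is L ⇒ W
n=23: can move to 15, which is L ⇒ W
n=24: can move to 17, which is L ⇒ W
n=25: can move to 17, which is L ⇒ W
n=26: moves to 25(W), 22(W), 19(W), 18(W); every one is W ⇒ L
n=27: can move to 26, which is L ⇒ W
n=28: moves to 27(W), 24(W), 21(W), 20(W); every one is W ⇒ L
n=29: can move to 28, which is L ⇒ W
n=30: can move to 26, which is L ⇒ W
n=31: moves to 30(W), 27(W), 24(W), 23(W); every one is W ⇒ L
n=32: can move to 31, which is L ⇒ W
n=33: can move to 26, which is L ⇒ W
n=34: can move to 26, which is L ⇒ W
n=35: can move to 31, which is L ⇒ W
n=36: can move to 28, which is L ⇒ W
n=37: moves to 36(W), 33(W), 30(W), 29(W); every one is W ⇒ L
n=38: can move to 37, which is L ⇒ W
n=39: can move to 31, which is L ⇒ W
Reading off the rows marked L gives the requested list; there are 10 such values of n.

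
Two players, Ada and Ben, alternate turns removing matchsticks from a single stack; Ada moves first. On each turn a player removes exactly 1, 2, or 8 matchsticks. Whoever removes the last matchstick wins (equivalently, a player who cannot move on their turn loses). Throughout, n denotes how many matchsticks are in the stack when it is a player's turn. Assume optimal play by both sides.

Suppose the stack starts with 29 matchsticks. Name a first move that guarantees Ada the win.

Classify positions by backward induction: terminal positions (no move available) are L. From any other position, the mover wins iff some move reaches an L.
n=0: no move → L
n=1: can move to 0, which is L ⇒ W
n=2: can move to 0, which is L ⇒ W
n=3: moves to 2(W), 1(W); every one is W ⇒ L
n=4: can move to 3, which is L ⇒ W
n=5: can move to 3, which is L ⇒ W
n=6: moves to 5(W), 4(W); every one is W ⇒ L
n=7: can move to 6, which is L ⇒ W
n=8: can move to 6, which is L ⇒ W
n=9: moves to 8(W), 7(W), 1(W); every one is W ⇒ L
n=10: can move to 9, which is L ⇒ W
n=11: can move to 9, which is L ⇒ W
n=12: moves to 11(W), 10(W), 4(W); every one is W ⇒ L
n=13: can move to 12, which is L ⇒ W
n=14: can move to 12, which is L ⇒ W
n=15: moves to 14(W), 13(W), 7(W); every one is W ⇒ L
n=16: can move to 15, which is L ⇒ W
n=17: can move to 15, which is L ⇒ W
n=18: moves to 17(W), 16(W), 10(W); every one is W ⇒ L
n=19: can move to 18, which is L ⇒ W
n=20: can move to 18, which is L ⇒ W
n=21: moves to 20(W), 19(W), 13(W); every one is W ⇒ L
n=22: can move to 21, which is L ⇒ W
n=23: can move to 21, which is L ⇒ W
n=24: moves to 23(W), 22(W), 16(W); every one is W ⇒ L
n=25: can move to 24, which is L ⇒ W
n=26: can move to 24, which is L ⇒ W
n=27: moves to 26(W), 25(W), 19(W); every one is W ⇒ L
n=28: can move to 27, which is L ⇒ W
n=29: can move to 27, which is L ⇒ W
From 29, the L positions reachable in one move are: 27, 21. Any move reaching one of these is winning.

Remove 2, leaving 27.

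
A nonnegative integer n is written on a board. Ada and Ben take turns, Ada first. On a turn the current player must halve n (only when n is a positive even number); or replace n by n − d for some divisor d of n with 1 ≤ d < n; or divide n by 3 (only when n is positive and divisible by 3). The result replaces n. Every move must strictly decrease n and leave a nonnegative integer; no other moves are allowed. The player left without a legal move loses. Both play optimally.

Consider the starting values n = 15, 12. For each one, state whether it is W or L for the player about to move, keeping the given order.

Use the standard recursion: the mover loses at a terminal position; elsewhere, the mover wins exactly when some move hands the opponent an L position.
n=0: no move → L
n=1: no move → L
n=2: can move to 1, which is L ⇒ W
n=3: can move to 1, which is L ⇒ W
n=4: moves to 2(W), 3(W); every one is W ⇒ L
n=5: can move to 4, which is L ⇒ W
n=6: can move to 4, which is L ⇒ W
n=7: the only move is to 6(W), a W ⇒ L
n=8: can move to 4, which is L ⇒ W
n=9: moves to 3(W), 6(W), 8(W); every one is W ⇒ L
n=10: can move to 9, which is L ⇒ W
n=11: the only move is to 10(W), a W ⇒ L
n=12: can move to 4, which is L ⇒ W
n=13: the only move is to 12(W), a W ⇒ L
n=14: can move to 7, which is L ⇒ W
n=15: moves to 5(W), 10(W), 12(W), 14(W); every one is W ⇒ L

15: L, 12: W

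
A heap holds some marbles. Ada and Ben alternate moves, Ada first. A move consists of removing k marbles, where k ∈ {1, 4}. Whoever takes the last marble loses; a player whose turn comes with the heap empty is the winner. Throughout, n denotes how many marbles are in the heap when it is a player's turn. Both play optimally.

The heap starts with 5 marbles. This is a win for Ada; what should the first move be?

Remove 4, leaving 1.

Build the W/L table. Terminal = W. A non-terminal position is W if it has a move to some L; otherwise it is L.
n=0: no move; the opponent has just taken the last marble and therefore loses → W
n=1: the only move is to 0(W), a W ⇒ L
n=2: can move to 1, which is L ⇒ W
n=3: the only move is to 2(W), a W ⇒ L
n=4: can move to 3, which is L ⇒ W
n=5: can move to 1, which is L ⇒ W
From 5, the L positions reachable in one move are: 1.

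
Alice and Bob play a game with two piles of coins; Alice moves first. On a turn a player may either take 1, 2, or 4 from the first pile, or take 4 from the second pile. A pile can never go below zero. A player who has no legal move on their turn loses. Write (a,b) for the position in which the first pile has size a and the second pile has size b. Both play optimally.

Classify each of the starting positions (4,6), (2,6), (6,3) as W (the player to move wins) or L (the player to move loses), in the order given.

Label each position W (a win for the player to move) or L (a loss). A position with no legal move is L; any other position is W exactly when some move reaches an L, and L when every move reaches a W.
No move ever increases a pile, so every position that can arise here has a ≤ 6 and b ≤ 6; it is enough to label the cells with 0 ≤ a ≤ 6 and 0 ≤ b ≤ 6.
Every move lowers a or b (never raises either), so fill the grid row by row in increasing a, and left to right within a row: each cell's successors are then already labelled.
      b=0  b=1  b=2  b=3  b=4  b=5  b=6
a=0:    L    L    L    L    W    W    W
a=1:    W    W    W    W    L    L    L
a=2:    W    W    W    W    W    W    W
a=3:    L    L    L    L    W    W    W
a=4:    W    W    W    W    L    L    L
a=5:    W    W    W    W    W    W    W
a=6:    L    L    L    L    W    W    W
Cells with no legal move (terminal, hence L): (0,0), (0,1), (0,2), (0,3).
The remaining L cells, each justified by listing all of its moves:
(1,4): L (options (0,4)(W), (1,0)(W) are all W)
(1,5): L (options (0,5)(W), (1,1)(W) are all W)
(1,6): L (options (0,6)(W), (1,2)(W) are all W)
(3,0): L (options (2,0)(W), (1,0)(W) are all W)
(3,1): L (options (2,1)(W), (1,1)(W) are all W)
(3,2): L (options (2,2)(W), (1,2)(W) are all W)
(3,3): L (options (2,3)(W), (1,3)(W) are all W)
(4,4): L (options (3,4)(W), (2,4)(W), (0,4)(W), (4,0)(W) are all W)
(4,5): L (options (3,5)(W), (2,5)(W), (0,5)(W), (4,1)(W) are all W)
(4,6): L (options (3,6)(W), (2,6)(W), (0,6)(W), (4,2)(W) are all W)
(6,0): L (options (5,0)(W), (4,0)(W), (2,0)(W) are all W)
(6,1): L (options (5,1)(W), (4,1)(W), (2,1)(W) are all W)
(6,2): L (options (5,2)(W), (4,2)(W), (2,2)(W) are all W)
(6,3): L (options (5,3)(W), (4,3)(W), (2,3)(W) are all W)
Every other cell has at least one move into one of the L cells above, so it is W.
(4,6): one of the L cells justified above, so L
(2,6): the move to (1,6) reaches an L cell, so W
(6,3): one of the L cells justified above, so L

(4,6): L, (2,6): W, (6,3): L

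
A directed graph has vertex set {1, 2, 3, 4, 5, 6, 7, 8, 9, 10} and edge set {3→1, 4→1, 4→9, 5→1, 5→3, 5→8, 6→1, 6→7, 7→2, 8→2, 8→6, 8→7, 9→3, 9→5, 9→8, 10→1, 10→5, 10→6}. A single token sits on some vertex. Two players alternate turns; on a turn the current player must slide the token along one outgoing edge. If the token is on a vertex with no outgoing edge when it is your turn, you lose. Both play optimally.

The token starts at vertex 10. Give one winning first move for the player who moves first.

Move to 1.

Use the standard recursion: the mover loses at a terminal position; elsewhere, the mover wins exactly when some move hands the opponent an L position.
Every edge goes from a vertex to one that appears earlier in the order 1, 2, 7, 6, 8, 3, 5, 9, 10, 4, so processing vertices in that order labels each vertex after all of its successors.
1: no outgoing edge → L
2: no outgoing edge → L
7: reaches L-position 2 → W
6: reaches L-position 1 → W
8: reaches L-position 2 → W
3: reaches L-position 1 → W
5: reaches L-position 1 → W
9: only reaches 5(W), 3(W), 8(W), all W → L
10: reaches L-position 1 → W
4: reaches L-position 9 → W
From 10, the L positions reachable in one move are: 1.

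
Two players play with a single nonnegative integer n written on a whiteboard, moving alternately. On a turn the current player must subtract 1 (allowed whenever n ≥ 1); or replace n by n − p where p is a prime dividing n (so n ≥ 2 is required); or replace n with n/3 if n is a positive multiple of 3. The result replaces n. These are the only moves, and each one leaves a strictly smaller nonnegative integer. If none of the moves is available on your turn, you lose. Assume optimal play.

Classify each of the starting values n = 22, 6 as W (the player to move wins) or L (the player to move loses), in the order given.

22: L, 6: W

Classify positions by backward induction: terminal positions (no move available) are L. From any other position, the mover wins iff some move reaches an L.
n=0: no move → L
n=1: →0(L), so W
n=2: →0(L), so W
n=3: →0(L), so W
n=4: →2(W), 3(W) — all W, so L
n=5: →0(L), so W
n=6: →4(L), so W
n=7: →0(L), so W
n=8: →6(W), 7(W) — all W, so L
n=9: →8(L), so W
n=10: →8(L), so W
n=11: →0(L), so W
n=12: →4(L), so W
n=13: →0(L), so W
n=14: →7(W), 12(W), 13(W) — all W, so L
n=15: →14(L), so W
n=16: →14(L), so W
n=17: →0(L), so W
n=18: →6(W), 15(W), 16(W), 17(W) — all W, so L
n=19: →0(L), so W
n=20: →18(L), so W
n=21: →14(L), so W
n=22: →11(W), 20(W), 21(W) — all W, so L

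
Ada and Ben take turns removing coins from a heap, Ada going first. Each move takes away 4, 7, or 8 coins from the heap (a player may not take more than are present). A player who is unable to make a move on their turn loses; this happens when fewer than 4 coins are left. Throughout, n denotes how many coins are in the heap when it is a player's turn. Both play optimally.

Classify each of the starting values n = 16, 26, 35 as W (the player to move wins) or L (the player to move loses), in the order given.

Use the standard recursion: the mover loses at a terminal position; elsewhere, the mover wins exactly when some move hands the opponent an L position.
n=0: no move → L
n=1: no move → L
n=2: no move → L
n=3: no move → L
n=4: can move to 0, which is L ⇒ W
n=5: can move to 1, which is L ⇒ W
n=6: can move to 2, which is L ⇒ W
n=7: can move to 3, which is L ⇒ W
n=8: can move to 1, which is L ⇒ W
n=9: can move to 2, which is L ⇒ W
n=10: can move to 3, which is L ⇒ W
n=11: can move to 3, which is L ⇒ W
n=12: moves to 8(W), 5(W), 4(W); every one is W ⇒ L
n=13: moves to 9(W), 6(W), 5(W); every one is W ⇒ L
n=14: moves to 10(W), 7(W), 6(W); every one is W ⇒ L
n=15: moves to 11(W), 8(W), 7(W); every one is W ⇒ L
n=16: can move to 12, which is L ⇒ W
n=17: can move to 13, which is L ⇒ W
n=18: can move to 14, which is L ⇒ W
n=19: can move to 15, which is L ⇒ W
n=20: can move to 13, which is L ⇒ W
n=21: can move to 14, which is L ⇒ W
n=22: can move to 15, which is L ⇒ W
n=23: can move to 15, which is L ⇒ W
n=24: moves to 20(W), 17(W), 16(W); every one is W ⇒ L
n=25: moves to 21(W), 18(W), 17(W); every one is W ⇒ L
n=26: moves to 22(W), 19(W), 18(W); every one is W ⇒ L
n=27: moves to 23(W), 20(W), 19(W); every one is W ⇒ L
n=28: can move to 24, which is L ⇒ W
n=29: can move to 25, which is L ⇒ W
n=30: can move to 26, which is L ⇒ W
n=31: can move to 27, which is L ⇒ W
n=32: can move to 25, which is L ⇒ W
n=33: can move to 26, which is L ⇒ W
n=34: can move to 27, which is L ⇒ W
n=35: can move to 27, which is L ⇒ W

16: W, 26: L, 35: W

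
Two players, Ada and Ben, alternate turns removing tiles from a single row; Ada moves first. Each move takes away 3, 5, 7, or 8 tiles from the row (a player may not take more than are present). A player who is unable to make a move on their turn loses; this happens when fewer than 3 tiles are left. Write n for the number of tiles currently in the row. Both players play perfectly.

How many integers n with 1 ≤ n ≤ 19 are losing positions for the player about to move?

5

Label each position W (a win for the player to move) or L (a loss). A position with no legal move is L; any other position is W exactly when some move reaches an L, and L when every move reaches a W.
n=0: no move → L
n=1: no move → L
n=2: no move → L
n=3: can move to 0, which is L ⇒ W
n=4: can move to 1, which is L ⇒ W
n=5: can move to 2, which is L ⇒ W
n=6: can move to 1, which is L ⇒ W
n=7: can move to 2, which is L ⇒ W
n=8: can move to 1, which is L ⇒ W
n=9: can move to 2, which is L ⇒ W
n=10: can move to 2, which is L ⇒ W
n=11: moves to 8(W), 6(W), 4(W), 3(W); every one is W ⇒ L
n=12: moves to 9(W), 7(W), 5(W), 4(W); every one is W ⇒ L
n=13: moves to 10(W), 8(W), 6(W), 5(W); every one is W ⇒ L
n=14: can move to 11, which is L ⇒ W
n=15: can move to 12, which is L ⇒ W
n=16: can move to 13, which is L ⇒ W
n=17: can move to 12, which is L ⇒ W
n=18: can move to 13, which is L ⇒ W
n=19: can move to 12, which is L ⇒ W
L entries with 1 ≤ n ≤ 19 (n=0 is outside the asked range and is not counted): n = 1, 2, 11, 12, 13; that makes 5.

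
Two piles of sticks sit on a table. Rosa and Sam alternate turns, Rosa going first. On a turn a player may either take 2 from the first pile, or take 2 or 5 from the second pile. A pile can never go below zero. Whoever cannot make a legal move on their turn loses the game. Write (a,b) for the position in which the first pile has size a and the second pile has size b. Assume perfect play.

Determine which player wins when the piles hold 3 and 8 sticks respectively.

Rosa wins.

Compute win/loss labels from the base case upward. A position with no move is L. Any other position is W if it can reach an L in one move, else L.
No move ever increases a pile, so every position that can arise here has a ≤ 3 and b ≤ 8; it is enough to label the cells with 0 ≤ a ≤ 3 and 0 ≤ b ≤ 8.
Every move lowers a or b (never raises either), so fill the grid row by row in increasing a, and left to right within a row: each cell's successors are then already labelled.
      b=0  b=1  b=2  b=3  b=4  b=5  b=6  b=7  b=8
a=0:    L    L    W    W    L    W    W    L    L
a=1:    L    L    W    W    L    W    W    L    L
a=2:    W    W    L    L    W    W    L    W    W
a=3:    W    W    L    L    W    W    L    W    W
Cells with no legal move (terminal, hence L): (0,0), (0,1), (1,0), (1,1).
The remaining L cells, each justified by listing all of its moves:
(0,4): the only move is to (0,2)(W), a W ⇒ L
(0,7): moves to (0,5)(W), (0,2)(W); every one is W ⇒ L
(0,8): moves to (0,6)(W), (0,3)(W); every one is W ⇒ L
(1,4): the only move is to (1,2)(W), a W ⇒ L
(1,7): moves to (1,5)(W), (1,2)(W); every one is W ⇒ L
(1,8): moves to (1,6)(W), (1,3)(W); every one is W ⇒ L
(2,2): moves to (0,2)(W), (2,0)(W); every one is W ⇒ L
(2,3): moves to (0,3)(W), (2,1)(W); every one is W ⇒ L
(2,6): moves to (0,6)(W), (2,4)(W), (2,1)(W); every one is W ⇒ L
(3,2): moves to (1,2)(W), (3,0)(W); every one is W ⇒ L
(3,3): moves to (1,3)(W), (3,1)(W); every one is W ⇒ L
(3,6): moves to (1,6)(W), (3,4)(W), (3,1)(W); every one is W ⇒ L
Every other cell has at least one move into one of the L cells above, so it is W.
The starting position (3,8) is W: Rosa should move to (1,8), handing over an L position.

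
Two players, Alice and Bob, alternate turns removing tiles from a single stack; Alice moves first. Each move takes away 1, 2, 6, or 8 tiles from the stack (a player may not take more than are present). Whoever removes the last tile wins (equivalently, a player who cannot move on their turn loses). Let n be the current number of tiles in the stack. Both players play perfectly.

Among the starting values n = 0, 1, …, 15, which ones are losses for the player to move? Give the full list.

0, 3, 7, 10, 14

Compute win/loss labels from the base case upward. A position with no move is L. Any other position is W if it can reach an L in one move, else L.
n=0: no move → L
n=1: reaches L-position 0 → W
n=2: reaches L-position 0 → W
n=3: only reaches 2(W), 1(W), all W → L
n=4: reaches L-position 3 → W
n=5: reaches L-position 3 → W
n=6: reaches L-position 0 → W
n=7: only reaches 6(W), 5(W), 1(W), all W → L
n=8: reaches L-position 7 → W
n=9: reaches L-position 7 → W
n=10: only reaches 9(W), 8(W), 4(W), 2(W), all W → L
n=11: reaches L-position 10 → W
n=12: reaches L-position 10 → W
n=13: reaches L-position 7 → W
n=14: only reaches 13(W), 12(W), 8(W), 6(W), all W → L
n=15: reaches L-position 14 → W
Reading off the rows marked L gives the requested list; there are 5 such values of n.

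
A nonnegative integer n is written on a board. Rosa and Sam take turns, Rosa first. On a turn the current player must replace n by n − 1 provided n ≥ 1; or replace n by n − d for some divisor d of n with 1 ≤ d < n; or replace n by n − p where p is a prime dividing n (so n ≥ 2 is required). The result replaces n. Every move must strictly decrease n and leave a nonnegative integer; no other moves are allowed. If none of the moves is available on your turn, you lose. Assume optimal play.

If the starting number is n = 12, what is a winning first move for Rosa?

Move to 9.

Work bottom-up. With no move the player to move loses. Otherwise the position is W if at least one move leads to an L position for the opponent, and L if every move leads to a W.
n=0: no move → L
n=1: reaches L-position 0 → W
n=2: reaches L-position 0 → W
n=3: reaches L-position 0 → W
n=4: only reaches 2(W), 3(W), all W → L
n=5: reaches L-position 0 → W
n=6: reaches L-position 4 → W
n=7: reaches L-position 0 → W
n=8: reaches L-position 4 → W
n=9: only reaches 6(W), 8(W), all W → L
n=10: reaches L-position 9 → W
n=11: reaches L-position 0 → W
n=12: reaches L-position 9 → W
From 12, the L positions reachable in one move are: 9.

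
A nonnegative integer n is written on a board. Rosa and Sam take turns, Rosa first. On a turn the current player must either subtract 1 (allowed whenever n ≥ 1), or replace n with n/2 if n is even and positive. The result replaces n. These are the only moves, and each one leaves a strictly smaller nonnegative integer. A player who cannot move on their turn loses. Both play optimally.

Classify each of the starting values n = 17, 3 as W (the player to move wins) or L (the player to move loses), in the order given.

17: L, 3: W

Work bottom-up. With no move the player to move loses. Otherwise the position is W if at least one move leads to an L position for the opponent, and L if every move leads to a W.
n=0: no move → L
n=1: W (go to 0, an L position)
n=2: L (sole option 1(W) is W)
n=3: W (go to 2, an L position)
n=4: W (go to 2, an L position)
n=5: L (sole option 4(W) is W)
n=6: W (go to 5, an L position)
n=7: L (sole option 6(W) is W)
n=8: W (go to 7, an L position)
n=9: L (sole option 8(W) is W)
n=10: W (go to 5, an L position)
n=11: L (sole option 10(W) is W)
n=12: W (go to 11, an L position)
n=13: L (sole option 12(W) is W)
n=14: W (go to 7, an L position)
n=15: L (sole option 14(W) is W)
n=16: W (go to 15, an L position)
n=17: L (sole option 16(W) is W)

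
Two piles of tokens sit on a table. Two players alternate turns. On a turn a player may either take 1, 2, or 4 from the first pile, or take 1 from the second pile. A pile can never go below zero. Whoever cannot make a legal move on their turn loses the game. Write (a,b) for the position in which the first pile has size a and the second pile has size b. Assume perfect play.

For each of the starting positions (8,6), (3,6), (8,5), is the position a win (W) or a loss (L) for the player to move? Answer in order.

Use the standard recursion: the mover loses at a terminal position; elsewhere, the mover wins exactly when some move hands the opponent an L position.
No move ever increases a pile, so every position that can arise here has a ≤ 8 and b ≤ 6; it is enough to label the cells with 0 ≤ a ≤ 8 and 0 ≤ b ≤ 6.
Every move lowers a or b (never raises either), so fill the grid row by row in increasing a, and left to right within a row: each cell's successors are then already labelled.
      b=0  b=1  b=2  b=3  b=4  b=5  b=6
a=0:    L    W    L    W    L    W    L
a=1:    W    L    W    L    W    L    W
a=2:    W    W    W    W    W    W    W
a=3:    L    W    L    W    L    W    L
a=4:    W    L    W    L    W    L    W
a=5:    W    W    W    W    W    W    W
a=6:    L    W    L    W    L    W    L
a=7:    W    L    W    L    W    L    W
a=8:    W    W    W    W    W    W    W
Cells with no legal move (terminal, hence L): (0,0).
The remaining L cells, each justified by listing all of its moves:
(0,2): the only move is to (0,1)(W), a W ⇒ L
(0,4): the only move is to (0,3)(W), a W ⇒ L
(0,6): the only move is to (0,5)(W), a W ⇒ L
(1,1): moves to (0,1)(W), (1,0)(W); every one is W ⇒ L
(1,3): moves to (0,3)(W), (1,2)(W); every one is W ⇒ L
(1,5): moves to (0,5)(W), (1,4)(W); every one is W ⇒ L
(3,0): moves to (2,0)(W), (1,0)(W); every one is W ⇒ L
(3,2): moves to (2,2)(W), (1,2)(W), (3,1)(W); every one is W ⇒ L
(3,4): moves to (2,4)(W), (1,4)(W), (3,3)(W); every one is W ⇒ L
(3,6): moves to (2,6)(W), (1,6)(W), (3,5)(W); every one is W ⇒ L
(4,1): moves to (3,1)(W), (2,1)(W), (0,1)(W), (4,0)(W); every one is W ⇒ L
(4,3): moves to (3,3)(W), (2,3)(W), (0,3)(W), (4,2)(W); every one is W ⇒ L
(4,5): moves to (3,5)(W), (2,5)(W), (0,5)(W), (4,4)(W); every one is W ⇒ L
(6,0): moves to (5,0)(W), (4,0)(W), (2,0)(W); every one is W ⇒ L
(6,2): moves to (5,2)(W), (4,2)(W), (2,2)(W), (6,1)(W); every one is W ⇒ L
(6,4): moves to (5,4)(W), (4,4)(W), (2,4)(W), (6,3)(W); every one is W ⇒ L
(6,6): moves to (5,6)(W), (4,6)(W), (2,6)(W), (6,5)(W); every one is W ⇒ L
(7,1): moves to (6,1)(W), (5,1)(W), (3,1)(W), (7,0)(W); every one is W ⇒ L
(7,3): moves to (6,3)(W), (5,3)(W), (3,3)(W), (7,2)(W); every one is W ⇒ L
(7,5): moves to (6,5)(W), (5,5)(W), (3,5)(W), (7,4)(W); every one is W ⇒ L
Every other cell has at least one move into one of the L cells above, so it is W.
(8,6): the move to (6,6) reaches an L cell, so W
(3,6): one of the L cells justified above, so L
(8,5): the move to (7,5) reaches an L cell, so W

(8,6): W, (3,6): L, (8,5): W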